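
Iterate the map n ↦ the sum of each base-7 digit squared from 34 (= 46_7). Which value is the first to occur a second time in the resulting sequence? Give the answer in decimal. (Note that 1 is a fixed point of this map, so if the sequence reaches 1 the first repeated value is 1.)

10

34 = (4,6)_7 → 4² + 6² = 52
52 = (1,0,3)_7 → 1² + 0² + 3² = 10
10 = (1,3)_7 → 1² + 3² = 10  — 10 already appeared earlier.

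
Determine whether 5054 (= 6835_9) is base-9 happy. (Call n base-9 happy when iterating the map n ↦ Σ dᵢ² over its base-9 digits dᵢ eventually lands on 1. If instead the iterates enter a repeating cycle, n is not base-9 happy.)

not base-9 happy

5054 = (6,8,3,5)_9 → 6² + 8² + 3² + 5² = 36 + 64 + 9 + 25 = 134
134 = (1,5,8)_9 → 1² + 5² + 8² = 1 + 25 + 64 = 90
90 = (1,1,0)_9 → 1² + 1² + 0² = 1 + 1 + 0 = 2
2 = (2)_9 → 2² = 4
4 = (4)_9 → 4² = 16
16 = (1,7)_9 → 1² + 7² = 1 + 49 = 50
50 = (5,5)_9 → 5² + 5² = 25 + 25 = 50  — 50 already seen; the sequence cycles without reaching 1.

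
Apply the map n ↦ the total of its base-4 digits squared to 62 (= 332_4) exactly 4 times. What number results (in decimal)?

2

62 = (3,3,2)_4 → 22
22 = (1,1,2)_4 → 6
6 = (1,2)_4 → 5
5 = (1,1)_4 → 2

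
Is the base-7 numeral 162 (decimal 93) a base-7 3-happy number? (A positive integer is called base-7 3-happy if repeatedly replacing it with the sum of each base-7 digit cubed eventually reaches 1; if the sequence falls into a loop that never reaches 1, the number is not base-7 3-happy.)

93 = (1,6,2)_7 → 1³ + 6³ + 2³ = 225
225 = (4,4,1)_7 → 4³ + 4³ + 1³ = 129
129 = (2,4,3)_7 → 2³ + 4³ + 3³ = 99
99 = (2,0,1)_7 → 2³ + 0³ + 1³ = 9
9 = (1,2)_7 → 1³ + 2³ = 9  — 9 already seen; the sequence cycles without reaching 1.

not base-7 3-happy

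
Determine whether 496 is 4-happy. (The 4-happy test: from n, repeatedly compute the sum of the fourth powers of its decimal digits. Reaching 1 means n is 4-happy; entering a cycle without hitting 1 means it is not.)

not 4-happy

496 → 4⁴ + 9⁴ + 6⁴ = 256 + 6561 + 1296 = 8113
8113 → 8⁴ + 1⁴ + 1⁴ + 3⁴ = 4096 + 1 + 1 + 81 = 4179
4179 → 4⁴ + 1⁴ + 7⁴ + 9⁴ = 256 + 1 + 2401 + 6561 = 9219
9219 → 9⁴ + 2⁴ + 1⁴ + 9⁴ = 6561 + 16 + 1 + 6561 = 13139
13139 → 1⁴ + 3⁴ + 1⁴ + 3⁴ + 9⁴ = 1 + 81 + 1 + 81 + 6561 = 6725
6725 → 6⁴ + 7⁴ + 2⁴ + 5⁴ = 1296 + 2401 + 16 + 625 = 4338
4338 → 4⁴ + 3⁴ + 3⁴ + 8⁴ = 256 + 81 + 81 + 4096 = 4514
4514 → 4⁴ + 5⁴ + 1⁴ + 4⁴ = 256 + 625 + 1 + 256 = 1138
1138 → 1⁴ + 1⁴ + 3⁴ + 8⁴ = 1 + 1 + 81 + 4096 = 4179  — 4179 already seen; the sequence cycles without reaching 1.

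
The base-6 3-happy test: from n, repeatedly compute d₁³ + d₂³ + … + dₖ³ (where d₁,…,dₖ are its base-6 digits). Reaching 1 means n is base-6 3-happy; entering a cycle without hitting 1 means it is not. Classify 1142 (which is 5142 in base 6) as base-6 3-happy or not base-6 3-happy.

1142 = (5,1,4,2)_6 → 5³ + 1³ + 4³ + 2³ = 198
198 = (5,3,0)_6 → 5³ + 3³ + 0³ = 152
152 = (4,1,2)_6 → 4³ + 1³ + 2³ = 73
73 = (2,0,1)_6 → 2³ + 0³ + 1³ = 9
9 = (1,3)_6 → 1³ + 3³ = 28
28 = (4,4)_6 → 4³ + 4³ = 128
128 = (3,3,2)_6 → 3³ + 3³ + 2³ = 62
62 = (1,4,2)_6 → 1³ + 4³ + 2³ = 73  — 73 already seen; the sequence cycles without reaching 1.

not base-6 3-happy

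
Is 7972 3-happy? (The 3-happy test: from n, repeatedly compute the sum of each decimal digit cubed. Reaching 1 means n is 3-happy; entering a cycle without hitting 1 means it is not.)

3-happy

7972 → 7³ + 9³ + 7³ + 2³ = 343 + 729 + 343 + 8 = 1423
1423 → 1³ + 4³ + 2³ + 3³ = 1 + 64 + 8 + 27 = 100
100 → 1³ + 0³ + 0³ = 1 + 0 + 0 = 1  — reached 1.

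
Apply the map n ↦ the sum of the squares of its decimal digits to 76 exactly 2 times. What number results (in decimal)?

76 → 7² + 6² = 49 + 36 = 85
85 → 8² + 5² = 64 + 25 = 89

89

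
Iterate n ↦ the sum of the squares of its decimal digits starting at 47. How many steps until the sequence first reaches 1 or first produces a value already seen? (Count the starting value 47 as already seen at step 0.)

11

47 → 65
65 → 61
61 → 37
37 → 58
58 → 89
89 → 145
145 → 42
42 → 20
20 → 4
4 → 16
16 → 37  — 37 repeats.
That took 11 steps.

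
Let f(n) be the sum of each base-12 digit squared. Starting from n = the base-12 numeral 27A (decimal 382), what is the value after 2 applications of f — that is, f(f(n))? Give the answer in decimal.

382 = (2,7,10)_12 → 2² + 7² + 10² = 153
153 = (1,0,9)_12 → 1² + 0² + 9² = 82

82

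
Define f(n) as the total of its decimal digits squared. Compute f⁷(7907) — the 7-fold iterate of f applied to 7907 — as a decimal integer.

37

7907 → 7² + 9² + 0² + 7² = 179
179 → 1² + 7² + 9² = 131
131 → 1² + 3² + 1² = 11
11 → 1² + 1² = 2
2 → 2² = 4
4 → 4² = 16
16 → 1² + 6² = 37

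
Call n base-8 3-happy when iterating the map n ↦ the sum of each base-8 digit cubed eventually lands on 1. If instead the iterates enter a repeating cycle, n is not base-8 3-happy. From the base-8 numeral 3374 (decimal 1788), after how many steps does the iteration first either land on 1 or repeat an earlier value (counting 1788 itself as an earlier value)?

1788 = (3,3,7,4)_8 → 3³ + 3³ + 7³ + 4³ = 461
461 = (7,1,5)_8 → 7³ + 1³ + 5³ = 469
469 = (7,2,5)_8 → 7³ + 2³ + 5³ = 476
476 = (7,3,4)_8 → 7³ + 3³ + 4³ = 434
434 = (6,6,2)_8 → 6³ + 6³ + 2³ = 440
440 = (6,7,0)_8 → 6³ + 7³ + 0³ = 559
559 = (1,0,5,7)_8 → 1³ + 0³ + 5³ + 7³ = 469  — 469 repeats.
That took 7 steps.

7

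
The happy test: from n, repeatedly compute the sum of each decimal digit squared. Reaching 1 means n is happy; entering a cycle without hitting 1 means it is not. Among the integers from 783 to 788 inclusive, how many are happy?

783: 783 → 122 → 9 → 81 → 65 → 61 → 37 → 58 → 89 → 145 → 42 → 20 → 4 → 16 → 37  — not happy
784: 784 → 129 → 86 → 100 → 1  — happy
785: 785 → 138 → 74 → 65 → 61 → 37 → 58 → 89 → 145 → 42 → 20 → 4 → 16 → 37  — not happy
786: 786 → 149 → 98 → 145 → 42 → 20 → 4 → 16 → 37 → 58 → 89 → 145  — not happy
787: 787 → 162 → 41 → 17 → 50 → 25 → 29 → 85 → 89 → 145 → 42 → 20 → 4 → 16 → 37 → 58 → 89  — not happy
788: 788 → 177 → 99 → 162 → 41 → 17 → 50 → 25 → 29 → 85 → 89 → 145 → 42 → 20 → 4 → 16 → 37 → 58 → 89  — not happy
happy: 784

1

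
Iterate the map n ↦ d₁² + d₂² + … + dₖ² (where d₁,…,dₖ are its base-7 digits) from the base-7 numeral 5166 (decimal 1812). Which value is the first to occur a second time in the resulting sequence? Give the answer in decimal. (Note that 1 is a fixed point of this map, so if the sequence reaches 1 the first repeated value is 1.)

1812 = (5,1,6,6)_7 → 5² + 1² + 6² + 6² = 98
98 = (2,0,0)_7 → 2² + 0² + 0² = 4
4 = (4)_7 → 4² = 16
16 = (2,2)_7 → 2² + 2² = 8
8 = (1,1)_7 → 1² + 1² = 2
2 = (2)_7 → 2² = 4  — 4 already appeared earlier.

4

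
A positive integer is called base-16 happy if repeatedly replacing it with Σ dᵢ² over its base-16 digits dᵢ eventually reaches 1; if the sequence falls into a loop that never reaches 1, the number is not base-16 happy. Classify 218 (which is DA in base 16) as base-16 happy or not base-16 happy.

not base-16 happy

218 = (13,10)_16 → 13² + 10² = 269
269 = (1,0,13)_16 → 1² + 0² + 13² = 170
170 = (10,10)_16 → 10² + 10² = 200
200 = (12,8)_16 → 12² + 8² = 208
208 = (13,0)_16 → 13² + 0² = 169
169 = (10,9)_16 → 10² + 9² = 181
181 = (11,5)_16 → 11² + 5² = 146
146 = (9,2)_16 → 9² + 2² = 85
85 = (5,5)_16 → 5² + 5² = 50
50 = (3,2)_16 → 3² + 2² = 13
13 = (13)_16 → 13² = 169  — 169 already seen; the sequence cycles without reaching 1.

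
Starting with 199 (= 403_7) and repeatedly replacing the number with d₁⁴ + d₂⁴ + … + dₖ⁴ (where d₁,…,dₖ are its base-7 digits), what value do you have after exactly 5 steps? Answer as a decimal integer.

1153

199 = (4,0,3)_7 → 4⁴ + 0⁴ + 3⁴ = 256 + 0 + 81 = 337
337 = (6,6,1)_7 → 6⁴ + 6⁴ + 1⁴ = 1296 + 1296 + 1 = 2593
2593 = (1,0,3,6,3)_7 → 1⁴ + 0⁴ + 3⁴ + 6⁴ + 3⁴ = 1 + 0 + 81 + 1296 + 81 = 1459
1459 = (4,1,5,3)_7 → 4⁴ + 1⁴ + 5⁴ + 3⁴ = 256 + 1 + 625 + 81 = 963
963 = (2,5,4,4)_7 → 2⁴ + 5⁴ + 4⁴ + 4⁴ = 16 + 625 + 256 + 256 = 1153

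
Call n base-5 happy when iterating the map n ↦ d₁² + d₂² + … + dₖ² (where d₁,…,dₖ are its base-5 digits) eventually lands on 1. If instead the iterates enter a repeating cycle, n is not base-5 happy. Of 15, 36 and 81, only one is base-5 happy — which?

81

15: 15 → 9 → 17 → 13 → 13  — repeats 13 (not base-5 happy)
36: 36 → 6 → 2 → 4 → 16 → 10 → 4  — repeats 4 (not base-5 happy)
81: 81 → 11 → 5 → 1  — reaches 1 (base-5 happy)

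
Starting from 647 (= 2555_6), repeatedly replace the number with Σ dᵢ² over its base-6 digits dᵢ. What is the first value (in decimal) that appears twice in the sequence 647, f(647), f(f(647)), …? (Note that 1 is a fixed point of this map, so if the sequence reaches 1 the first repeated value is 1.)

1

647 = (2,5,5,5)_6 → 2² + 5² + 5² + 5² = 4 + 25 + 25 + 25 = 79
79 = (2,1,1)_6 → 2² + 1² + 1² = 4 + 1 + 1 = 6
6 = (1,0)_6 → 1² + 0² = 1 + 0 = 1  — reached the fixed point 1.
1 → 1, so 1 is the first repeated value.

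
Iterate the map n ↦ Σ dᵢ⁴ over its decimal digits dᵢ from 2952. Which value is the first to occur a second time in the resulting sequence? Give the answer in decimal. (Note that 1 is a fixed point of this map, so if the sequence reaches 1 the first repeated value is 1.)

2952 → 2⁴ + 9⁴ + 5⁴ + 2⁴ = 16 + 6561 + 625 + 16 = 7218
7218 → 7⁴ + 2⁴ + 1⁴ + 8⁴ = 2401 + 16 + 1 + 4096 = 6514
6514 → 6⁴ + 5⁴ + 1⁴ + 4⁴ = 1296 + 625 + 1 + 256 = 2178
2178 → 2⁴ + 1⁴ + 7⁴ + 8⁴ = 16 + 1 + 2401 + 4096 = 6514  — 6514 already appeared earlier.

6514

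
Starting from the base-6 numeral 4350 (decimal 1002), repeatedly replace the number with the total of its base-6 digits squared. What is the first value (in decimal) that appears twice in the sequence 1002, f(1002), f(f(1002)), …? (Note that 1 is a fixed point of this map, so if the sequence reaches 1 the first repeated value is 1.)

1002 = (4,3,5,0)_6 → 4² + 3² + 5² + 0² = 50
50 = (1,2,2)_6 → 1² + 2² + 2² = 9
9 = (1,3)_6 → 1² + 3² = 10
10 = (1,4)_6 → 1² + 4² = 17
17 = (2,5)_6 → 2² + 5² = 29
29 = (4,5)_6 → 4² + 5² = 41
41 = (1,0,5)_6 → 1² + 0² + 5² = 26
26 = (4,2)_6 → 4² + 2² = 20
20 = (3,2)_6 → 3² + 2² = 13
13 = (2,1)_6 → 2² + 1² = 5
5 = (5)_6 → 5² = 25
25 = (4,1)_6 → 4² + 1² = 17  — 17 already appeared earlier.

17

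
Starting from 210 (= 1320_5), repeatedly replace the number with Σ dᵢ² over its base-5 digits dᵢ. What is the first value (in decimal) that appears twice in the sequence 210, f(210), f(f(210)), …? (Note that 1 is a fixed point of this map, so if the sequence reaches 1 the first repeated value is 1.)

210 = (1,3,2,0)_5 → 1² + 3² + 2² + 0² = 1 + 9 + 4 + 0 = 14
14 = (2,4)_5 → 2² + 4² = 4 + 16 = 20
20 = (4,0)_5 → 4² + 0² = 16 + 0 = 16
16 = (3,1)_5 → 3² + 1² = 9 + 1 = 10
10 = (2,0)_5 → 2² + 0² = 4 + 0 = 4
4 = (4)_5 → 4² = 16  — 16 already appeared earlier.

16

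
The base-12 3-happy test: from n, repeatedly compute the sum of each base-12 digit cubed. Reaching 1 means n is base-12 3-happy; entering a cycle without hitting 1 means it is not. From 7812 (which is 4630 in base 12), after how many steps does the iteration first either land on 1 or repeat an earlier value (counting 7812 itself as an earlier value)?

7812 = (4,6,3,0)_12 → 307
307 = (2,1,7)_12 → 352
352 = (2,5,4)_12 → 197
197 = (1,4,5)_12 → 190
190 = (1,3,10)_12 → 1028
1028 = (7,1,8)_12 → 856
856 = (5,11,4)_12 → 1520
1520 = (10,6,8)_12 → 1728
1728 = (1,0,0,0)_12 → 1  — reached 1.
That took 9 steps.

9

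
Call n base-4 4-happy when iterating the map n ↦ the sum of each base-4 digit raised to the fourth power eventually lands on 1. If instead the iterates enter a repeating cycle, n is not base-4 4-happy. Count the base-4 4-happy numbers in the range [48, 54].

4

48: 48 → 81 → 3 → 81  (repeats 81)
49: 49 → 82 → 18 → 17 → 2 → 16 → 1  (reaches 1)
50: 50 → 97 → 18 → 17 → 2 → 16 → 1  (reaches 1)
51: 51 → 162 → 48 → 81 → 3 → 81  (repeats 81)
52: 52 → 82 → 18 → 17 → 2 → 16 → 1  (reaches 1)
53: 53 → 83 → 83  (repeats 83)
54: 54 → 98 → 33 → 17 → 2 → 16 → 1  (reaches 1)
base-4 4-happy: 49, 50, 52, 54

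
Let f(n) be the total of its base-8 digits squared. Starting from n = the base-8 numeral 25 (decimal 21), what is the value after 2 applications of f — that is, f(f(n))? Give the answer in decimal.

21 = (2,5)_8 → 2² + 5² = 29
29 = (3,5)_8 → 3² + 5² = 34

34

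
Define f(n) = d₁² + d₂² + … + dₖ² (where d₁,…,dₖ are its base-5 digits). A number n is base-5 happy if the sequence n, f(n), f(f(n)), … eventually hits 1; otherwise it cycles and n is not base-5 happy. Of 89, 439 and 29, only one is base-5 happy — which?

439

89: 89 → 29 → 17 → 13 → 13  — repeats 13 (not base-5 happy)
439: 439 → 33 → 11 → 5 → 1  — reaches 1 (base-5 happy)
29: 29 → 17 → 13 → 13  — repeats 13 (not base-5 happy)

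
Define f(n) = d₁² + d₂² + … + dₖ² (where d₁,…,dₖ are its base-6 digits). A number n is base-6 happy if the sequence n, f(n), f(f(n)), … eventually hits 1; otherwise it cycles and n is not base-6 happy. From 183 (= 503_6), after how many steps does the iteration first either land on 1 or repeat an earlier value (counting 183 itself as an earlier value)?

183 = (5,0,3)_6 → 5² + 0² + 3² = 25 + 0 + 9 = 34
34 = (5,4)_6 → 5² + 4² = 25 + 16 = 41
41 = (1,0,5)_6 → 1² + 0² + 5² = 1 + 0 + 25 = 26
26 = (4,2)_6 → 4² + 2² = 16 + 4 = 20
20 = (3,2)_6 → 3² + 2² = 9 + 4 = 13
13 = (2,1)_6 → 2² + 1² = 4 + 1 = 5
5 = (5)_6 → 5² = 25
25 = (4,1)_6 → 4² + 1² = 16 + 1 = 17
17 = (2,5)_6 → 2² + 5² = 4 + 25 = 29
29 = (4,5)_6 → 4² + 5² = 16 + 25 = 41  — 41 repeats.
That took 10 steps.

10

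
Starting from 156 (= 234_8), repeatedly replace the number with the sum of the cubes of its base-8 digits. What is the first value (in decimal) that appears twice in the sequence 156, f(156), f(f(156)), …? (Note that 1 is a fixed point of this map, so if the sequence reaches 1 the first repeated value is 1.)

92

156 = (2,3,4)_8 → 2³ + 3³ + 4³ = 99
99 = (1,4,3)_8 → 1³ + 4³ + 3³ = 92
92 = (1,3,4)_8 → 1³ + 3³ + 4³ = 92  — 92 already appeared earlier.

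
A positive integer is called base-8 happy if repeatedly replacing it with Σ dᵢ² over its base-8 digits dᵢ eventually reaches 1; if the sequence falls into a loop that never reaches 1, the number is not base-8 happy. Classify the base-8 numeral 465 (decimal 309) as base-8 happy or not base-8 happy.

309 = (4,6,5)_8 → 77
77 = (1,1,5)_8 → 27
27 = (3,3)_8 → 18
18 = (2,2)_8 → 8
8 = (1,0)_8 → 1  — reached 1.

base-8 happy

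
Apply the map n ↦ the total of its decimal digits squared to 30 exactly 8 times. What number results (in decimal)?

30 → 3² + 0² = 9
9 → 9² = 81
81 → 8² + 1² = 65
65 → 6² + 5² = 61
61 → 6² + 1² = 37
37 → 3² + 7² = 58
58 → 5² + 8² = 89
89 → 8² + 9² = 145

145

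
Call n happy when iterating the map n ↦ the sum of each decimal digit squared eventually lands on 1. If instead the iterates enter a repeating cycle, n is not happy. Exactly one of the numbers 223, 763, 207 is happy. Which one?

223: 223 → 17 → 50 → 25 → 29 → 85 → 89 → 145 → 42 → 20 → 4 → 16 → 37 → 58 → 89  — repeats 89 (not happy)
763: 763 → 94 → 97 → 130 → 10 → 1  — reaches 1 (happy)
207: 207 → 53 → 34 → 25 → 29 → 85 → 89 → 145 → 42 → 20 → 4 → 16 → 37 → 58 → 89  — repeats 89 (not happy)

763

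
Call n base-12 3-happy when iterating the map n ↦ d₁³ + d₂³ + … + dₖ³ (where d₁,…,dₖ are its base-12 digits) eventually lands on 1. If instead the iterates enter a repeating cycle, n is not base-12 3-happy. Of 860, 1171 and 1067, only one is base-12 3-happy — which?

1171

860: 860 → 1968 → 514 → 1243 → 1198 → 1539 → 1539  — repeats 1539 (not base-12 3-happy)
1171: 1171 → 856 → 1520 → 1728 → 1  — reaches 1 (base-12 3-happy)
1067: 1067 → 1738 → 1001 → 1672 → 1738  — repeats 1738 (not base-12 3-happy)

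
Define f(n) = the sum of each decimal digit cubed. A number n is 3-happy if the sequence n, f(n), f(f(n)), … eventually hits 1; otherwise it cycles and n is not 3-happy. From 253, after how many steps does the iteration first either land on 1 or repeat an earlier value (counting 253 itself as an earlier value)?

4

253 → 2³ + 5³ + 3³ = 160
160 → 1³ + 6³ + 0³ = 217
217 → 2³ + 1³ + 7³ = 352
352 → 3³ + 5³ + 2³ = 160  — 160 repeats.
That took 4 steps.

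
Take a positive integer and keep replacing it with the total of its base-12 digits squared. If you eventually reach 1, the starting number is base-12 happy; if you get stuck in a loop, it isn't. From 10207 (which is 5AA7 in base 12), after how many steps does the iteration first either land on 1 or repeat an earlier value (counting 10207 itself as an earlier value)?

10207 = (5,10,10,7)_12 → 5² + 10² + 10² + 7² = 274
274 = (1,10,10)_12 → 1² + 10² + 10² = 201
201 = (1,4,9)_12 → 1² + 4² + 9² = 98
98 = (8,2)_12 → 8² + 2² = 68
68 = (5,8)_12 → 5² + 8² = 89
89 = (7,5)_12 → 7² + 5² = 74
74 = (6,2)_12 → 6² + 2² = 40
40 = (3,4)_12 → 3² + 4² = 25
25 = (2,1)_12 → 2² + 1² = 5
5 = (5)_12 → 5² = 25  — 25 repeats.
That took 10 steps.

10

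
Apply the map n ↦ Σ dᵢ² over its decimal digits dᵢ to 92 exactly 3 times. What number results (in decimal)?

92 → 9² + 2² = 85
85 → 8² + 5² = 89
89 → 8² + 9² = 145

145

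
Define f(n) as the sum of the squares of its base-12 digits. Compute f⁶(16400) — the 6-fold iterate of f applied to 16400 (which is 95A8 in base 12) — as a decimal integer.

16400 = (9,5,10,8)_12 → 9² + 5² + 10² + 8² = 270
270 = (1,10,6)_12 → 1² + 10² + 6² = 137
137 = (11,5)_12 → 11² + 5² = 146
146 = (1,0,2)_12 → 1² + 0² + 2² = 5
5 = (5)_12 → 5² = 25
25 = (2,1)_12 → 2² + 1² = 5

5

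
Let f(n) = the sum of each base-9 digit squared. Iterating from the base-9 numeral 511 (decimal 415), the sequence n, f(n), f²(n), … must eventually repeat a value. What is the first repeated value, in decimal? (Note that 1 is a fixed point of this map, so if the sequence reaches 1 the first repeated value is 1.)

415 = (5,1,1)_9 → 5² + 1² + 1² = 27
27 = (3,0)_9 → 3² + 0² = 9
9 = (1,0)_9 → 1² + 0² = 1  — reached the fixed point 1.
1 → 1, so 1 is the first repeated value.

1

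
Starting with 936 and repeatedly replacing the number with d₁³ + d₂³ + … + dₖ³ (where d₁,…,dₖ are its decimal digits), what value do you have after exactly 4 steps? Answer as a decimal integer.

153

936 → 9³ + 3³ + 6³ = 972
972 → 9³ + 7³ + 2³ = 1080
1080 → 1³ + 0³ + 8³ + 0³ = 513
513 → 5³ + 1³ + 3³ = 153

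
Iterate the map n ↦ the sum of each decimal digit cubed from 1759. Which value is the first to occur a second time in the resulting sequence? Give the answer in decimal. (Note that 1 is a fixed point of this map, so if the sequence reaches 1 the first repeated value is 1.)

1

1759 → 1³ + 7³ + 5³ + 9³ = 1 + 343 + 125 + 729 = 1198
1198 → 1³ + 1³ + 9³ + 8³ = 1 + 1 + 729 + 512 = 1243
1243 → 1³ + 2³ + 4³ + 3³ = 1 + 8 + 64 + 27 = 100
100 → 1³ + 0³ + 0³ = 1 + 0 + 0 = 1  — reached the fixed point 1.
1 → 1, so 1 is the first repeated value.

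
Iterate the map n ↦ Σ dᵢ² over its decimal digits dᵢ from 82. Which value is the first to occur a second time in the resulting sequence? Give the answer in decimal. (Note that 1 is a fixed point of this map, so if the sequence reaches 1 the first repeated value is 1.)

82 → 8² + 2² = 64 + 4 = 68
68 → 6² + 8² = 36 + 64 = 100
100 → 1² + 0² + 0² = 1 + 0 + 0 = 1  — reached the fixed point 1.
1 → 1, so 1 is the first repeated value.

1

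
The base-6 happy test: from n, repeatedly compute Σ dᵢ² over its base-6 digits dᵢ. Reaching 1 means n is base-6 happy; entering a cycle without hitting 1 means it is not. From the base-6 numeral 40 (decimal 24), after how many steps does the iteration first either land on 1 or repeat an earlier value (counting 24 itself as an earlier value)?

24 = (4,0)_6 → 16
16 = (2,4)_6 → 20
20 = (3,2)_6 → 13
13 = (2,1)_6 → 5
5 = (5)_6 → 25
25 = (4,1)_6 → 17
17 = (2,5)_6 → 29
29 = (4,5)_6 → 41
41 = (1,0,5)_6 → 26
26 = (4,2)_6 → 20  — 20 repeats.
That took 10 steps.

10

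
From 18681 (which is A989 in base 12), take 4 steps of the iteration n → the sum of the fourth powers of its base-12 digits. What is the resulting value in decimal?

18681 = (10,9,8,9)_12 → 10⁴ + 9⁴ + 8⁴ + 9⁴ = 27218
27218 = (1,3,9,0,2)_12 → 1⁴ + 3⁴ + 9⁴ + 0⁴ + 2⁴ = 6659
6659 = (3,10,2,11)_12 → 3⁴ + 10⁴ + 2⁴ + 11⁴ = 24738
24738 = (1,2,3,9,6)_12 → 1⁴ + 2⁴ + 3⁴ + 9⁴ + 6⁴ = 7955

7955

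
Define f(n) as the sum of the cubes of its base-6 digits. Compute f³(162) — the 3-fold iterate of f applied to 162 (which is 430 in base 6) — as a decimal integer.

1

162 = (4,3,0)_6 → 4³ + 3³ + 0³ = 64 + 27 + 0 = 91
91 = (2,3,1)_6 → 2³ + 3³ + 1³ = 8 + 27 + 1 = 36
36 = (1,0,0)_6 → 1³ + 0³ + 0³ = 1 + 0 + 0 = 1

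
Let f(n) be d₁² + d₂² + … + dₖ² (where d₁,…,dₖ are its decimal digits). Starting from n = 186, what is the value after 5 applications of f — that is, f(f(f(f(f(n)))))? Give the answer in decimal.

186 → 1² + 8² + 6² = 101
101 → 1² + 0² + 1² = 2
2 → 2² = 4
4 → 4² = 16
16 → 1² + 6² = 37

37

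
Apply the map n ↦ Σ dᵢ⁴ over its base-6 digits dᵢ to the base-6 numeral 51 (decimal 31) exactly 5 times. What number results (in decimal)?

82

31 = (5,1)_6 → 626
626 = (2,5,2,2)_6 → 673
673 = (3,0,4,1)_6 → 338
338 = (1,3,2,2)_6 → 114
114 = (3,1,0)_6 → 82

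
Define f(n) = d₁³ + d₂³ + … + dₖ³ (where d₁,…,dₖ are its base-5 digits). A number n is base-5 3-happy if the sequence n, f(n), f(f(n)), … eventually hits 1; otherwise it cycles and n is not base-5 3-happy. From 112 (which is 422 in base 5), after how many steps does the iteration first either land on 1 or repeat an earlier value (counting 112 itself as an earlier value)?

112 = (4,2,2)_5 → 4³ + 2³ + 2³ = 64 + 8 + 8 = 80
80 = (3,1,0)_5 → 3³ + 1³ + 0³ = 27 + 1 + 0 = 28
28 = (1,0,3)_5 → 1³ + 0³ + 3³ = 1 + 0 + 27 = 28  — 28 repeats.
That took 3 steps.

3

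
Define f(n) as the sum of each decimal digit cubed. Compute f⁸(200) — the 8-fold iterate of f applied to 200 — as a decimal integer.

371

200 → 2³ + 0³ + 0³ = 8
8 → 8³ = 512
512 → 5³ + 1³ + 2³ = 134
134 → 1³ + 3³ + 4³ = 92
92 → 9³ + 2³ = 737
737 → 7³ + 3³ + 7³ = 713
713 → 7³ + 1³ + 3³ = 371
371 → 3³ + 7³ + 1³ = 371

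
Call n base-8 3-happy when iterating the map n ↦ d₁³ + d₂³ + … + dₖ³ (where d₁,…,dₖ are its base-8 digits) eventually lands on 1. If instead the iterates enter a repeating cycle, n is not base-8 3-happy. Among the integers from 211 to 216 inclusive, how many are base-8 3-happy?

211: 211 → 62 → 559 → 469 → 476 → 434 → 440 → 559  — not base-8 3-happy
212: 212 → 99 → 92 → 92  — not base-8 3-happy
213: 213 → 160 → 72 → 2 → 8 → 1  — base-8 3-happy
214: 214 → 251 → 397 → 342 → 349 → 277 → 197 → 152 → 35 → 91 → 55 → 559 → 469 → 476 → 434 → 440 → 559  — not base-8 3-happy
215: 215 → 378 → 476 → 434 → 440 → 559 → 469 → 476  — not base-8 3-happy
216: 216 → 54 → 432 → 432  — not base-8 3-happy
base-8 3-happy: 213

1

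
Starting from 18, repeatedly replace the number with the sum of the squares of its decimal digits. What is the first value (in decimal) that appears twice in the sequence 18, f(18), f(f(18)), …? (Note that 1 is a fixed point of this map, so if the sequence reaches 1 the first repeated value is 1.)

18 → 1² + 8² = 65
65 → 6² + 5² = 61
61 → 6² + 1² = 37
37 → 3² + 7² = 58
58 → 5² + 8² = 89
89 → 8² + 9² = 145
145 → 1² + 4² + 5² = 42
42 → 4² + 2² = 20
20 → 2² + 0² = 4
4 → 4² = 16
16 → 1² + 6² = 37  — 37 already appeared earlier.

37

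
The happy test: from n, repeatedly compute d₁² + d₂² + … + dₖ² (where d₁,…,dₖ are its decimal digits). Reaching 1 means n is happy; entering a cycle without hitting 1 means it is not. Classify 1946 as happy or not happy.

not happy

1946 → 134
134 → 26
26 → 40
40 → 16
16 → 37
37 → 58
58 → 89
89 → 145
145 → 42
42 → 20
20 → 4
4 → 16  — 16 already seen; the sequence cycles without reaching 1.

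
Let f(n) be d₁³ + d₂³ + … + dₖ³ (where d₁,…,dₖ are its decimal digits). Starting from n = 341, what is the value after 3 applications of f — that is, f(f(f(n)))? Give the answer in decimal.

341 → 3³ + 4³ + 1³ = 92
92 → 9³ + 2³ = 737
737 → 7³ + 3³ + 7³ = 713

713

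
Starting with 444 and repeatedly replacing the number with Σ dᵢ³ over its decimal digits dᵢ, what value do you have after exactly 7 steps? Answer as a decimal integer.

99

444 → 4³ + 4³ + 4³ = 64 + 64 + 64 = 192
192 → 1³ + 9³ + 2³ = 1 + 729 + 8 = 738
738 → 7³ + 3³ + 8³ = 343 + 27 + 512 = 882
882 → 8³ + 8³ + 2³ = 512 + 512 + 8 = 1032
1032 → 1³ + 0³ + 3³ + 2³ = 1 + 0 + 27 + 8 = 36
36 → 3³ + 6³ = 27 + 216 = 243
243 → 2³ + 4³ + 3³ = 8 + 64 + 27 = 99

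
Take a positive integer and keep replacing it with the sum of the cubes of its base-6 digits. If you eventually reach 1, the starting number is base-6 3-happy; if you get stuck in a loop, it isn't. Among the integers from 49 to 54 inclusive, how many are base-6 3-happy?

49: 49 → 10 → 65 → 190 → 190  — not base-6 3-happy
50: 50 → 17 → 133 → 92 → 43 → 3 → 27 → 91 → 36 → 1  — base-6 3-happy
51: 51 → 36 → 1  — base-6 3-happy
52: 52 → 73 → 9 → 28 → 128 → 62 → 73  — not base-6 3-happy
53: 53 → 134 → 99 → 99  — not base-6 3-happy
54: 54 → 28 → 128 → 62 → 73 → 9 → 28  — not base-6 3-happy
base-6 3-happy: 50, 51

2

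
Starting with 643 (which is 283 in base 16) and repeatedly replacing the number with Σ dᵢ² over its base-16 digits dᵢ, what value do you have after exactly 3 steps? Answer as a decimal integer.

202

643 = (2,8,3)_16 → 2² + 8² + 3² = 77
77 = (4,13)_16 → 4² + 13² = 185
185 = (11,9)_16 → 11² + 9² = 202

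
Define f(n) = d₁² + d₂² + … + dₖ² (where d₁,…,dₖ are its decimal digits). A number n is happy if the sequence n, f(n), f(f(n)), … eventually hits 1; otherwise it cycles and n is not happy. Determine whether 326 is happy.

326 → 3² + 2² + 6² = 49
49 → 4² + 9² = 97
97 → 9² + 7² = 130
130 → 1² + 3² + 0² = 10
10 → 1² + 0² = 1  — reached 1.

happy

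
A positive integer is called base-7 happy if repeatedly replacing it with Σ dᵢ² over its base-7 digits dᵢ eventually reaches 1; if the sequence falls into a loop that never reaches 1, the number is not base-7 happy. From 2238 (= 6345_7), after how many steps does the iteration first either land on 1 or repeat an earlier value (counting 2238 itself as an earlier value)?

2238 = (6,3,4,5)_7 → 6² + 3² + 4² + 5² = 36 + 9 + 16 + 25 = 86
86 = (1,5,2)_7 → 1² + 5² + 2² = 1 + 25 + 4 = 30
30 = (4,2)_7 → 4² + 2² = 16 + 4 = 20
20 = (2,6)_7 → 2² + 6² = 4 + 36 = 40
40 = (5,5)_7 → 5² + 5² = 25 + 25 = 50
50 = (1,0,1)_7 → 1² + 0² + 1² = 1 + 0 + 1 = 2
2 = (2)_7 → 2² = 4
4 = (4)_7 → 4² = 16
16 = (2,2)_7 → 2² + 2² = 4 + 4 = 8
8 = (1,1)_7 → 1² + 1² = 1 + 1 = 2  — 2 repeats.
That took 10 steps.

10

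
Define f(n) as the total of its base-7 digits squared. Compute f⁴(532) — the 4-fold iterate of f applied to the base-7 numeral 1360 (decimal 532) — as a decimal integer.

10

532 = (1,3,6,0)_7 → 1² + 3² + 6² + 0² = 46
46 = (6,4)_7 → 6² + 4² = 52
52 = (1,0,3)_7 → 1² + 0² + 3² = 10
10 = (1,3)_7 → 1² + 3² = 10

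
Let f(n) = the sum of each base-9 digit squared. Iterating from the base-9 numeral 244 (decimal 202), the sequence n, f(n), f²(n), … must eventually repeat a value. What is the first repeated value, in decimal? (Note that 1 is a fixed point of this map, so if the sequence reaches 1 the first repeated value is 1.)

50

202 = (2,4,4)_9 → 2² + 4² + 4² = 36
36 = (4,0)_9 → 4² + 0² = 16
16 = (1,7)_9 → 1² + 7² = 50
50 = (5,5)_9 → 5² + 5² = 50  — 50 already appeared earlier.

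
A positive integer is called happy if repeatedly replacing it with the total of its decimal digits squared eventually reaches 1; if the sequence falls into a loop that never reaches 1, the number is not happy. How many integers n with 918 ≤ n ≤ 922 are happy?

918: 918 → 146 → 53 → 34 → 25 → 29 → 85 → 89 → 145 → 42 → 20 → 4 → 16 → 37 → 58 → 89  (repeats 89)
919: 919 → 163 → 46 → 52 → 29 → 85 → 89 → 145 → 42 → 20 → 4 → 16 → 37 → 58 → 89  (repeats 89)
920: 920 → 85 → 89 → 145 → 42 → 20 → 4 → 16 → 37 → 58 → 89  (repeats 89)
921: 921 → 86 → 100 → 1  (reaches 1)
922: 922 → 89 → 145 → 42 → 20 → 4 → 16 → 37 → 58 → 89  (repeats 89)
happy: 921

1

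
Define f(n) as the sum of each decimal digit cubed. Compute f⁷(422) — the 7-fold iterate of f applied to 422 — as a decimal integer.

422 → 4³ + 2³ + 2³ = 80
80 → 8³ + 0³ = 512
512 → 5³ + 1³ + 2³ = 134
134 → 1³ + 3³ + 4³ = 92
92 → 9³ + 2³ = 737
737 → 7³ + 3³ + 7³ = 713
713 → 7³ + 1³ + 3³ = 371

371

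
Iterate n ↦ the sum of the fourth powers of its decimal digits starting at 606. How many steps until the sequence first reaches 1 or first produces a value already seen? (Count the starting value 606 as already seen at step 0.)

5

606 → 6⁴ + 0⁴ + 6⁴ = 2592
2592 → 2⁴ + 5⁴ + 9⁴ + 2⁴ = 7218
7218 → 7⁴ + 2⁴ + 1⁴ + 8⁴ = 6514
6514 → 6⁴ + 5⁴ + 1⁴ + 4⁴ = 2178
2178 → 2⁴ + 1⁴ + 7⁴ + 8⁴ = 6514  — 6514 repeats.
That took 5 steps.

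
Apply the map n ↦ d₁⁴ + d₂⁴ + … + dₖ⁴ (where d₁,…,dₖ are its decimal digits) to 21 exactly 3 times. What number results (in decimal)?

21 → 17
17 → 2402
2402 → 288

288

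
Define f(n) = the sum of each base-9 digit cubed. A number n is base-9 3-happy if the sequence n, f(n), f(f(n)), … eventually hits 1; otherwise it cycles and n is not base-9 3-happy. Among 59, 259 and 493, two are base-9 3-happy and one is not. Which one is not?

59: 59 → 341 → 577 → 345 → 99 → 9 → 1  — reaches 1 (base-9 3-happy)
259: 259 → 371 → 197 → 547 → 775 → 127 → 127  — repeats 127 (not base-9 3-happy)
493: 493 → 559 → 729 → 1  — reaches 1 (base-9 3-happy)

259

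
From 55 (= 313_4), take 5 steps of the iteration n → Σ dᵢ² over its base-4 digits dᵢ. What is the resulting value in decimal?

1

55 = (3,1,3)_4 → 19
19 = (1,0,3)_4 → 10
10 = (2,2)_4 → 8
8 = (2,0)_4 → 4
4 = (1,0)_4 → 1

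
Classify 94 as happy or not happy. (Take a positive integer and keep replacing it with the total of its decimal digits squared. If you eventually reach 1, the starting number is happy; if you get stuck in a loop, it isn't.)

happy

94 → 9² + 4² = 81 + 16 = 97
97 → 9² + 7² = 81 + 49 = 130
130 → 1² + 3² + 0² = 1 + 9 + 0 = 10
10 → 1² + 0² = 1 + 0 = 1  — reached 1.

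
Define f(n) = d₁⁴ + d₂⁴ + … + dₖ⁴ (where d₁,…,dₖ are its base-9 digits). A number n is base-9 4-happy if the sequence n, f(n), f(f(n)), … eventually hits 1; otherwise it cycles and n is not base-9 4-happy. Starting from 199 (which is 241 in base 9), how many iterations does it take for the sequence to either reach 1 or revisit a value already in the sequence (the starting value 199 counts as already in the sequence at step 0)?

199 = (2,4,1)_9 → 273
273 = (3,3,3)_9 → 243
243 = (3,0,0)_9 → 81
81 = (1,0,0)_9 → 1  — reached 1.
That took 4 steps.

4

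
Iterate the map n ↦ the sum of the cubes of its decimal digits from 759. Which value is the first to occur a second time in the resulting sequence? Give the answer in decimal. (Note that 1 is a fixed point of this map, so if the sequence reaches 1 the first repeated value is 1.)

759 → 7³ + 5³ + 9³ = 1197
1197 → 1³ + 1³ + 9³ + 7³ = 1074
1074 → 1³ + 0³ + 7³ + 4³ = 408
408 → 4³ + 0³ + 8³ = 576
576 → 5³ + 7³ + 6³ = 684
684 → 6³ + 8³ + 4³ = 792
792 → 7³ + 9³ + 2³ = 1080
1080 → 1³ + 0³ + 8³ + 0³ = 513
513 → 5³ + 1³ + 3³ = 153
153 → 1³ + 5³ + 3³ = 153  — 153 already appeared earlier.

153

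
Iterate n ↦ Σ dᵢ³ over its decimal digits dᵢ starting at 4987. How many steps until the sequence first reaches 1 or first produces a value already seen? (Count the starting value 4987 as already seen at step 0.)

6

4987 → 4³ + 9³ + 8³ + 7³ = 1648
1648 → 1³ + 6³ + 4³ + 8³ = 793
793 → 7³ + 9³ + 3³ = 1099
1099 → 1³ + 0³ + 9³ + 9³ = 1459
1459 → 1³ + 4³ + 5³ + 9³ = 919
919 → 9³ + 1³ + 9³ = 1459  — 1459 repeats.
That took 6 steps.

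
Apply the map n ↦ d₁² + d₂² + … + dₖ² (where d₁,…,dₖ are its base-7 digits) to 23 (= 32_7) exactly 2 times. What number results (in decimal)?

23 = (3,2)_7 → 3² + 2² = 9 + 4 = 13
13 = (1,6)_7 → 1² + 6² = 1 + 36 = 37

37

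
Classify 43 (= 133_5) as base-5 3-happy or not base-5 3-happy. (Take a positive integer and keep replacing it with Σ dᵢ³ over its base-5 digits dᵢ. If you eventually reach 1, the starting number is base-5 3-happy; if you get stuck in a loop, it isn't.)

43 = (1,3,3)_5 → 55
55 = (2,1,0)_5 → 9
9 = (1,4)_5 → 65
65 = (2,3,0)_5 → 35
35 = (1,2,0)_5 → 9  — 9 already seen; the sequence cycles without reaching 1.

not base-5 3-happy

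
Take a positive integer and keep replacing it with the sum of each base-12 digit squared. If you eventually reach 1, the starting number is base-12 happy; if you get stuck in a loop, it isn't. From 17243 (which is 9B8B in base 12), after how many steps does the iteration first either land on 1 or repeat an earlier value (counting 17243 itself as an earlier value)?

17243 = (9,11,8,11)_12 → 9² + 11² + 8² + 11² = 81 + 121 + 64 + 121 = 387
387 = (2,8,3)_12 → 2² + 8² + 3² = 4 + 64 + 9 = 77
77 = (6,5)_12 → 6² + 5² = 36 + 25 = 61
61 = (5,1)_12 → 5² + 1² = 25 + 1 = 26
26 = (2,2)_12 → 2² + 2² = 4 + 4 = 8
8 = (8)_12 → 8² = 64
64 = (5,4)_12 → 5² + 4² = 25 + 16 = 41
41 = (3,5)_12 → 3² + 5² = 9 + 25 = 34
34 = (2,10)_12 → 2² + 10² = 4 + 100 = 104
104 = (8,8)_12 → 8² + 8² = 64 + 64 = 128
128 = (10,8)_12 → 10² + 8² = 100 + 64 = 164
164 = (1,1,8)_12 → 1² + 1² + 8² = 1 + 1 + 64 = 66
66 = (5,6)_12 → 5² + 6² = 25 + 36 = 61  — 61 repeats.
That took 13 steps.

13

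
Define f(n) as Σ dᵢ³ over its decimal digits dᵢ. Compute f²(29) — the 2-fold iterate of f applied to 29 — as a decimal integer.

29 → 2³ + 9³ = 8 + 729 = 737
737 → 7³ + 3³ + 7³ = 343 + 27 + 343 = 713

713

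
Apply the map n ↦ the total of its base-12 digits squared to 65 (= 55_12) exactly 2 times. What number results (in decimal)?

65 = (5,5)_12 → 5² + 5² = 25 + 25 = 50
50 = (4,2)_12 → 4² + 2² = 16 + 4 = 20

20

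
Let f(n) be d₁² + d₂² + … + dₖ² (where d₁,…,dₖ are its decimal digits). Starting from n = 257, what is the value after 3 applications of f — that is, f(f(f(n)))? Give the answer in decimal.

257 → 2² + 5² + 7² = 78
78 → 7² + 8² = 113
113 → 1² + 1² + 3² = 11

11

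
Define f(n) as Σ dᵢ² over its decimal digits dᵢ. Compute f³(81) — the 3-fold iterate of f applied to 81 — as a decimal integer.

37

81 → 8² + 1² = 64 + 1 = 65
65 → 6² + 5² = 36 + 25 = 61
61 → 6² + 1² = 36 + 1 = 37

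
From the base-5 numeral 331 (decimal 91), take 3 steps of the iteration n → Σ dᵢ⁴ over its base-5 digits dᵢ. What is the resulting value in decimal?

91 = (3,3,1)_5 → 3⁴ + 3⁴ + 1⁴ = 81 + 81 + 1 = 163
163 = (1,1,2,3)_5 → 1⁴ + 1⁴ + 2⁴ + 3⁴ = 1 + 1 + 16 + 81 = 99
99 = (3,4,4)_5 → 3⁴ + 4⁴ + 4⁴ = 81 + 256 + 256 = 593

593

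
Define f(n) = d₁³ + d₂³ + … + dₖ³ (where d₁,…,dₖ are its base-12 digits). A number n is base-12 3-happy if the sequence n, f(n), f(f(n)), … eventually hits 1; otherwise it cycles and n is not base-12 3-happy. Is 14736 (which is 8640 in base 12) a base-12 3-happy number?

base-12 3-happy

14736 = (8,6,4,0)_12 → 8³ + 6³ + 4³ + 0³ = 512 + 216 + 64 + 0 = 792
792 = (5,6,0)_12 → 5³ + 6³ + 0³ = 125 + 216 + 0 = 341
341 = (2,4,5)_12 → 2³ + 4³ + 5³ = 8 + 64 + 125 = 197
197 = (1,4,5)_12 → 1³ + 4³ + 5³ = 1 + 64 + 125 = 190
190 = (1,3,10)_12 → 1³ + 3³ + 10³ = 1 + 27 + 1000 = 1028
1028 = (7,1,8)_12 → 7³ + 1³ + 8³ = 343 + 1 + 512 = 856
856 = (5,11,4)_12 → 5³ + 11³ + 4³ = 125 + 1331 + 64 = 1520
1520 = (10,6,8)_12 → 10³ + 6³ + 8³ = 1000 + 216 + 512 = 1728
1728 = (1,0,0,0)_12 → 1³ + 0³ + 0³ + 0³ = 1 + 0 + 0 + 0 = 1  — reached 1.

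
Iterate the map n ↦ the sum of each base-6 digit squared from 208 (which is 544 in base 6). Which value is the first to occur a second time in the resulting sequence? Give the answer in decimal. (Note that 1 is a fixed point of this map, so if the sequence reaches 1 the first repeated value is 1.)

17

208 = (5,4,4)_6 → 5² + 4² + 4² = 25 + 16 + 16 = 57
57 = (1,3,3)_6 → 1² + 3² + 3² = 1 + 9 + 9 = 19
19 = (3,1)_6 → 3² + 1² = 9 + 1 = 10
10 = (1,4)_6 → 1² + 4² = 1 + 16 = 17
17 = (2,5)_6 → 2² + 5² = 4 + 25 = 29
29 = (4,5)_6 → 4² + 5² = 16 + 25 = 41
41 = (1,0,5)_6 → 1² + 0² + 5² = 1 + 0 + 25 = 26
26 = (4,2)_6 → 4² + 2² = 16 + 4 = 20
20 = (3,2)_6 → 3² + 2² = 9 + 4 = 13
13 = (2,1)_6 → 2² + 1² = 4 + 1 = 5
5 = (5)_6 → 5² = 25
25 = (4,1)_6 → 4² + 1² = 16 + 1 = 17  — 17 already appeared earlier.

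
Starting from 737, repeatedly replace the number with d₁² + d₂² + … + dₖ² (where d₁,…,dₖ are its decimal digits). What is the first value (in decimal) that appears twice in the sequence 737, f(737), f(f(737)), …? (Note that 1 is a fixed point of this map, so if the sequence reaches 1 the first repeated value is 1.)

89

737 → 7² + 3² + 7² = 107
107 → 1² + 0² + 7² = 50
50 → 5² + 0² = 25
25 → 2² + 5² = 29
29 → 2² + 9² = 85
85 → 8² + 5² = 89
89 → 8² + 9² = 145
145 → 1² + 4² + 5² = 42
42 → 4² + 2² = 20
20 → 2² + 0² = 4
4 → 4² = 16
16 → 1² + 6² = 37
37 → 3² + 7² = 58
58 → 5² + 8² = 89  — 89 already appeared earlier.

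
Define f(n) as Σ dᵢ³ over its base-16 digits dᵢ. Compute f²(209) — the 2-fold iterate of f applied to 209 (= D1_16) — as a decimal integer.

1457

209 = (13,1)_16 → 2198
2198 = (8,9,6)_16 → 1457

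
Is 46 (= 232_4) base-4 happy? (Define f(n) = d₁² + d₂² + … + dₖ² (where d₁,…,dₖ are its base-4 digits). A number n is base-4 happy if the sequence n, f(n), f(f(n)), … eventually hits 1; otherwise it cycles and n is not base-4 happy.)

base-4 happy

46 = (2,3,2)_4 → 2² + 3² + 2² = 17
17 = (1,0,1)_4 → 1² + 0² + 1² = 2
2 = (2)_4 → 2² = 4
4 = (1,0)_4 → 1² + 0² = 1  — reached 1.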